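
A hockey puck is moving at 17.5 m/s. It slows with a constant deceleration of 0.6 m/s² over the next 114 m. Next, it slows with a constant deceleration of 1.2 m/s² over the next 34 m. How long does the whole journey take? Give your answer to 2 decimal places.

10.51 s

Phase 1 (decelerating): v₀ = 17.5 m/s, a = -0.6 m/s².
v² = v₀² + 2aΔx = 17.5² + 2·-0.6·114 = 169 → v = 13.0 m/s
t = (v − v₀)/a = (13.0 − 17.5)/-0.6 = 7.47 s

Phase 2 (decelerating): v₀ = 13.0 m/s, a = -1.2 m/s².
v² = v₀² + 2aΔx = 13.0² + 2·-1.2·34 = 87.9 → v = 9.37 m/s
t = (v − v₀)/a = (9.37 − 13.0)/-1.2 = 3.04 s
Total time = 7.47 + 3.04 = 10.5 s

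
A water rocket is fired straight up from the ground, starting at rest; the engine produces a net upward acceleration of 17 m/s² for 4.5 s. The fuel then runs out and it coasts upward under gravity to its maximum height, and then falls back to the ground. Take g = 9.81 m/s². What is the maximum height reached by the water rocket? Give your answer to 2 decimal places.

470.40 m

Phase 1 (powered ascent): v₀ = 0 m/s, a = 17 m/s².
v = v₀ + at = 0 + (17)(4.5) = 76.5 m/s
Δx = v₀t + ½at² = 0·4.5 + 0.5·17·4.5² = 172 m

Phase 2 (coasting upward): v₀ = 76.5 m/s, a = -9.81 m/s².
v = v₀ + at → t = (0 − 76.5) / -9.81 = 7.80 s
v² = v₀² + 2aΔx → Δx = (0² − 76.5²)/(2·-9.81) = 298 m
Maximum height = 172 + 298 = 470 m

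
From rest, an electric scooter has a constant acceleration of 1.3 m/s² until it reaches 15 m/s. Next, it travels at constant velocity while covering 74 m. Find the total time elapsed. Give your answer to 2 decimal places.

16.47 s

Phase 1 (accelerating): v₀ = 0 m/s, a = 1.3 m/s².
v = v₀ + at → t = (15 − 0) / 1.3 = 11.5 s
v² = v₀² + 2aΔx → Δx = (15² − 0²)/(2·1.3) = 86.5 m

Phase 2 (constant speed): v₀ = 15.0 m/s, a = 0 m/s².
Constant speed: t = d/v = 74/15.0 = 4.93 s
Total time = 11.5 + 4.93 = 16.5 s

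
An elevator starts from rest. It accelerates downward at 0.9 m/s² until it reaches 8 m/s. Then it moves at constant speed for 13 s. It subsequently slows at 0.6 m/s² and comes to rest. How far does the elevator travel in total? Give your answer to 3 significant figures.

193 m

Phase 1 (accelerating): v₀ = 0 m/s, a = 0.9 m/s².
v = v₀ + at → t = (8 − 0) / 0.9 = 8.89 s
v² = v₀² + 2aΔx → Δx = (8² − 0²)/(2·0.9) = 35.6 m

Phase 2 (constant speed): v₀ = 8.00 m/s, a = 0 m/s².
v = v₀ + at = 8.00 + (0)(13) = 8.00 m/s
Δx = v₀t + ½at² = 8.00·13 + 0.5·0·13² = 104 m

Phase 3 (decelerating): v₀ = 8.00 m/s, a = -0.6 m/s².
v = v₀ + at → t = (0 − 8.00) / -0.6 = 13.3 s
v² = v₀² + 2aΔx → Δx = (0² − 8.00²)/(2·-0.6) = 53.3 m
Total distance = 35.6 + 104 + 53.3 = 193 m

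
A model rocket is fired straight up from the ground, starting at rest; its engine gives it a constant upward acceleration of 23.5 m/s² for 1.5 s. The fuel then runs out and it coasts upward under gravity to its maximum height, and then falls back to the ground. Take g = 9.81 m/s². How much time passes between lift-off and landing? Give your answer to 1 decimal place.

9.4 s

Phase 1 (powered ascent): v₀ = 0 m/s, a = 23.5 m/s².
v = v₀ + at = 0 + (23.5)(1.5) = 35.2 m/s
Δx = v₀t + ½at² = 0·1.5 + 0.5·23.5·1.5² = 26.4 m

Phase 2 (coasting upward): v₀ = 35.2 m/s, a = -9.81 m/s².
v = v₀ + at → t = (0 − 35.2) / -9.81 = 3.59 s
v² = v₀² + 2aΔx → Δx = (0² − 35.2²)/(2·-9.81) = 63.3 m

Phase 3 (free fall): v₀ = 0 m/s, a = -9.81 m/s².
Falls 89.8 m from rest: t = √(2·89.8/9.81) = 4.28 s; v = g·t = 42.0 m/s.
Total time = 1.50 + 3.59 + 4.28 = 9.37 s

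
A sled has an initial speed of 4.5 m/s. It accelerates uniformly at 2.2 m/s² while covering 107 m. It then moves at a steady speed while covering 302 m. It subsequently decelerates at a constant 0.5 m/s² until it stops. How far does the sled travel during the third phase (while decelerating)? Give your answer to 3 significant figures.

Phase 1 (accelerating): v₀ = 4.50 m/s, a = 2.2 m/s².
v² = v₀² + 2aΔx = 4.50² + 2·2.2·107 = 491 → v = 22.2 m/s
t = (v − v₀)/a = (22.2 − 4.50)/2.2 = 8.03 s

Phase 2 (constant speed): v₀ = 22.2 m/s, a = 0 m/s².
Constant speed: t = d/v = 302/22.2 = 13.6 s

Phase 3 (decelerating): v₀ = 22.2 m/s, a = -0.5 m/s².
v = v₀ + at → t = (0 − 22.2) / -0.5 = 44.3 s
v² = v₀² + 2aΔx → Δx = (0² − 22.2²)/(2·-0.5) = 491 m
Distance in phase 3 = 491 m

491 m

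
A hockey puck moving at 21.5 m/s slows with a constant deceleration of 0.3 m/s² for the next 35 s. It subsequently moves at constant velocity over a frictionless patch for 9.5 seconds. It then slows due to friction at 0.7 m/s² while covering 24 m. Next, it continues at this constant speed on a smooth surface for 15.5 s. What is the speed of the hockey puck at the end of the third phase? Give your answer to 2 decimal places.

Phase 1 (decelerating): v₀ = 21.5 m/s, a = -0.3 m/s².
v = v₀ + at = 21.5 + (-0.3)(35) = 11.0 m/s
Δx = v₀t + ½at² = 21.5·35 + 0.5·-0.3·35² = 569 m

Phase 2 (constant speed): v₀ = 11.0 m/s, a = 0 m/s².
v = v₀ + at = 11.0 + (0)(9.5) = 11.0 m/s
Δx = v₀t + ½at² = 11.0·9.5 + 0.5·0·9.5² = 104 m

Phase 3 (decelerating): v₀ = 11.0 m/s, a = -0.7 m/s².
v² = v₀² + 2aΔx = 11.0² + 2·-0.7·24 = 87.4 → v = 9.35 m/s
t = (v − v₀)/a = (9.35 − 11.0)/-0.7 = 2.36 s
Speed at end of phase 3 = 9.35 m/s

9.35 m/s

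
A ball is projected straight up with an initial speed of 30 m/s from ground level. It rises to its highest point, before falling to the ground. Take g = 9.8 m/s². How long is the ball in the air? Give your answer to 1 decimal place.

Phase 1 (rising): v₀ = 30.0 m/s, a = -9.8 m/s².
v = v₀ + at → t = (0 − 30.0) / -9.8 = 3.06 s
v² = v₀² + 2aΔx → Δx = (0² − 30.0²)/(2·-9.8) = 45.9 m

Phase 2 (falling): v₀ = 0 m/s, a = -9.8 m/s².
Falls 45.9 m from rest: t = √(2·45.9/9.8) = 3.06 s; v = g·t = 30.0 m/s.
Total time = 3.06 + 3.06 = 6.12 s

6.1 s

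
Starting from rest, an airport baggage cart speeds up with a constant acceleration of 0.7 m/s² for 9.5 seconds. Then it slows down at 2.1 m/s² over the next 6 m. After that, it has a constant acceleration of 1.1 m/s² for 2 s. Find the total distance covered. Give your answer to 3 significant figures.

48.5 m

Phase 1 (accelerating): v₀ = 0 m/s, a = 0.7 m/s².
v = v₀ + at = 0 + (0.7)(9.5) = 6.65 m/s
Δx = v₀t + ½at² = 0·9.5 + 0.5·0.7·9.5² = 31.6 m

Phase 2 (decelerating): v₀ = 6.65 m/s, a = -2.1 m/s².
v² = v₀² + 2aΔx = 6.65² + 2·-2.1·6 = 19.0 → v = 4.36 m/s
t = (v − v₀)/a = (4.36 − 6.65)/-2.1 = 1.09 s

Phase 3 (accelerating): v₀ = 4.36 m/s, a = 1.1 m/s².
v = v₀ + at = 4.36 + (1.1)(2) = 6.56 m/s
Δx = v₀t + ½at² = 4.36·2 + 0.5·1.1·2² = 10.9 m
Total distance = 31.6 + 6.00 + 10.9 = 48.5 m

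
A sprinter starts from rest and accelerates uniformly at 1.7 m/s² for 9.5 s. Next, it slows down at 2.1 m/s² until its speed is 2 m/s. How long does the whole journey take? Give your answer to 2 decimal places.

16.24 s

Phase 1 (accelerating): v₀ = 0 m/s, a = 1.7 m/s².
v = v₀ + at = 0 + (1.7)(9.5) = 16.1 m/s
Δx = v₀t + ½at² = 0·9.5 + 0.5·1.7·9.5² = 76.7 m

Phase 2 (decelerating): v₀ = 16.1 m/s, a = -2.1 m/s².
v = v₀ + at → t = (2 − 16.1) / -2.1 = 6.74 s
v² = v₀² + 2aΔx → Δx = (2² − 16.1²)/(2·-2.1) = 61.1 m
Total time = 9.50 + 6.74 = 16.2 s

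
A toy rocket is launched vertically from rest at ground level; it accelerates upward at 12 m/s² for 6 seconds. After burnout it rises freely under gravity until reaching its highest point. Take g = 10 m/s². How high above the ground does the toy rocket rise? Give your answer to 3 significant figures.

Phase 1 (powered ascent): v₀ = 0 m/s, a = 12 m/s².
v = v₀ + at = 0 + (12)(6) = 72.0 m/s
Δx = v₀t + ½at² = 0·6 + 0.5·12·6² = 216 m

Phase 2 (coasting upward): v₀ = 72.0 m/s, a = -10 m/s².
v = v₀ + at → t = (0 − 72.0) / -10 = 7.20 s
v² = v₀² + 2aΔx → Δx = (0² − 72.0²)/(2·-10) = 259 m
Maximum height = 216 + 259 = 475 m

475 m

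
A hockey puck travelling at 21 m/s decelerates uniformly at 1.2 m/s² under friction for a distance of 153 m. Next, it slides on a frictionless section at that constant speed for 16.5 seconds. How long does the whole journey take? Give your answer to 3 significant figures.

26.8 s

Phase 1 (decelerating): v₀ = 21.0 m/s, a = -1.2 m/s².
v² = v₀² + 2aΔx = 21.0² + 2·-1.2·153 = 73.8 → v = 8.59 m/s
t = (v − v₀)/a = (8.59 − 21.0)/-1.2 = 10.3 s

Phase 2 (constant speed): v₀ = 8.59 m/s, a = 0 m/s².
v = v₀ + at = 8.59 + (0)(16.5) = 8.59 m/s
Δx = v₀t + ½at² = 8.59·16.5 + 0.5·0·16.5² = 142 m
Total time = 10.3 + 16.5 = 26.8 s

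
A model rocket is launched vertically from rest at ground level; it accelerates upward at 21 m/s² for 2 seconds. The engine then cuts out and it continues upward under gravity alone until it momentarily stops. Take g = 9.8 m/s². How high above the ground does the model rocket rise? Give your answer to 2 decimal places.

132.00 m

Phase 1 (powered ascent): v₀ = 0 m/s, a = 21 m/s².
v = v₀ + at = 0 + (21)(2) = 42.0 m/s
Δx = v₀t + ½at² = 0·2 + 0.5·21·2² = 42.0 m

Phase 2 (coasting upward): v₀ = 42.0 m/s, a = -9.8 m/s².
v = v₀ + at → t = (0 − 42.0) / -9.8 = 4.29 s
v² = v₀² + 2aΔx → Δx = (0² − 42.0²)/(2·-9.8) = 90.0 m
Maximum height = 42.0 + 90.0 = 132 m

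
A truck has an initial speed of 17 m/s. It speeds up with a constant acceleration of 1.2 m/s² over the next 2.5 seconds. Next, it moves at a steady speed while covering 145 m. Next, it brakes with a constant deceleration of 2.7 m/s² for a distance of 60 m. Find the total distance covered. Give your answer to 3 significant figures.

251 m

Phase 1 (accelerating): v₀ = 17.0 m/s, a = 1.2 m/s².
v = v₀ + at = 17.0 + (1.2)(2.5) = 20.0 m/s
Δx = v₀t + ½at² = 17.0·2.5 + 0.5·1.2·2.5² = 46.2 m

Phase 2 (constant speed): v₀ = 20.0 m/s, a = 0 m/s².
Constant speed: t = d/v = 145/20.0 = 7.25 s

Phase 3 (decelerating): v₀ = 20.0 m/s, a = -2.7 m/s².
v² = v₀² + 2aΔx = 20.0² + 2·-2.7·60 = 76.0 → v = 8.72 m/s
t = (v − v₀)/a = (8.72 − 20.0)/-2.7 = 4.18 s
Total distance = 46.2 + 145 + 60.0 = 251 m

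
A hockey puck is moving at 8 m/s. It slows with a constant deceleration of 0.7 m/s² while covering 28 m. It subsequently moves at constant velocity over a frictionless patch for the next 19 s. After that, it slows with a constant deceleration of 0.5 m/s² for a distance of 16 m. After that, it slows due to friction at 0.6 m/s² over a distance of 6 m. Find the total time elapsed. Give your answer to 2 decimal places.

30.18 s

Phase 1 (decelerating): v₀ = 8.00 m/s, a = -0.7 m/s².
v² = v₀² + 2aΔx = 8.00² + 2·-0.7·28 = 24.8 → v = 4.98 m/s
t = (v − v₀)/a = (4.98 − 8.00)/-0.7 = 4.31 s

Phase 2 (constant speed): v₀ = 4.98 m/s, a = 0 m/s².
v = v₀ + at = 4.98 + (0)(19) = 4.98 m/s
Δx = v₀t + ½at² = 4.98·19 + 0.5·0·19² = 94.6 m

Phase 3 (decelerating): v₀ = 4.98 m/s, a = -0.5 m/s².
v² = v₀² + 2aΔx = 4.98² + 2·-0.5·16 = 8.80 → v = 2.97 m/s
t = (v − v₀)/a = (2.97 − 4.98)/-0.5 = 4.03 s

Phase 4 (decelerating): v₀ = 2.97 m/s, a = -0.6 m/s².
v² = v₀² + 2aΔx = 2.97² + 2·-0.6·6 = 1.60 → v = 1.26 m/s
t = (v − v₀)/a = (1.26 − 2.97)/-0.6 = 2.84 s
Total time = 4.31 + 19.0 + 4.03 + 2.84 = 30.2 s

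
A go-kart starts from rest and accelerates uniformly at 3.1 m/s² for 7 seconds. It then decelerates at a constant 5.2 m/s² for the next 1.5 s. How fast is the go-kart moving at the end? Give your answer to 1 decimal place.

Phase 1 (accelerating): v₀ = 0 m/s, a = 3.1 m/s².
v = v₀ + at = 0 + (3.1)(7) = 21.7 m/s
Δx = v₀t + ½at² = 0·7 + 0.5·3.1·7² = 76.0 m

Phase 2 (decelerating): v₀ = 21.7 m/s, a = -5.2 m/s².
v = v₀ + at = 21.7 + (-5.2)(1.5) = 13.9 m/s
Δx = v₀t + ½at² = 21.7·1.5 + 0.5·-5.2·1.5² = 26.7 m
Final speed = 13.9 m/s

13.9 m/s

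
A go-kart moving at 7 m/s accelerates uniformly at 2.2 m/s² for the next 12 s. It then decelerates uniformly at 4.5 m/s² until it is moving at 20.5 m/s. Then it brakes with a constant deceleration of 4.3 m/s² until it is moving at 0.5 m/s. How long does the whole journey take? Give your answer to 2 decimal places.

19.52 s

Phase 1 (accelerating): v₀ = 7.00 m/s, a = 2.2 m/s².
v = v₀ + at = 7.00 + (2.2)(12) = 33.4 m/s
Δx = v₀t + ½at² = 7.00·12 + 0.5·2.2·12² = 242 m

Phase 2 (decelerating): v₀ = 33.4 m/s, a = -4.5 m/s².
v = v₀ + at → t = (20.5 − 33.4) / -4.5 = 2.87 s
v² = v₀² + 2aΔx → Δx = (20.5² − 33.4²)/(2·-4.5) = 77.3 m

Phase 3 (decelerating): v₀ = 20.5 m/s, a = -4.3 m/s².
v = v₀ + at → t = (0.5 − 20.5) / -4.3 = 4.65 s
v² = v₀² + 2aΔx → Δx = (0.5² − 20.5²)/(2·-4.3) = 48.8 m
Total time = 12.0 + 2.87 + 4.65 = 19.5 s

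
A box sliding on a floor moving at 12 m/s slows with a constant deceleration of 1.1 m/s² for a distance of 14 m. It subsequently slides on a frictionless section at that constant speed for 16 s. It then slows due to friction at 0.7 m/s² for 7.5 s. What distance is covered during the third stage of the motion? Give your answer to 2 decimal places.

Phase 1 (decelerating): v₀ = 12.0 m/s, a = -1.1 m/s².
v² = v₀² + 2aΔx = 12.0² + 2·-1.1·14 = 113 → v = 10.6 m/s
t = (v − v₀)/a = (10.6 − 12.0)/-1.1 = 1.24 s

Phase 2 (constant speed): v₀ = 10.6 m/s, a = 0 m/s².
v = v₀ + at = 10.6 + (0)(16) = 10.6 m/s
Δx = v₀t + ½at² = 10.6·16 + 0.5·0·16² = 170 m

Phase 3 (decelerating): v₀ = 10.6 m/s, a = -0.7 m/s².
v = v₀ + at = 10.6 + (-0.7)(7.5) = 5.39 m/s
Δx = v₀t + ½at² = 10.6·7.5 + 0.5·-0.7·7.5² = 60.1 m
Distance in phase 3 = 60.1 m

60.11 m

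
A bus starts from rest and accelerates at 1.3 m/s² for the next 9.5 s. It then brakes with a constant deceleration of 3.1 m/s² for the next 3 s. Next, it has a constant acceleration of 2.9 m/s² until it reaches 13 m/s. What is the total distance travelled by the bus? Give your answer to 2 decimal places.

Phase 1 (accelerating): v₀ = 0 m/s, a = 1.3 m/s².
v = v₀ + at = 0 + (1.3)(9.5) = 12.3 m/s
Δx = v₀t + ½at² = 0·9.5 + 0.5·1.3·9.5² = 58.7 m

Phase 2 (decelerating): v₀ = 12.3 m/s, a = -3.1 m/s².
v = v₀ + at = 12.3 + (-3.1)(3) = 3.05 m/s
Δx = v₀t + ½at² = 12.3·3 + 0.5·-3.1·3² = 23.1 m

Phase 3 (accelerating): v₀ = 3.05 m/s, a = 2.9 m/s².
v = v₀ + at → t = (13 − 3.05) / 2.9 = 3.43 s
v² = v₀² + 2aΔx → Δx = (13² − 3.05²)/(2·2.9) = 27.5 m
Total distance = 58.7 + 23.1 + 27.5 = 109 m

109.30 m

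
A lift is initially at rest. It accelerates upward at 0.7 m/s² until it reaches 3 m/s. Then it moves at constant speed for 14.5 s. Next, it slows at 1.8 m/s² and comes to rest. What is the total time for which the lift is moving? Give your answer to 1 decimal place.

Phase 1 (accelerating): v₀ = 0 m/s, a = 0.7 m/s².
v = v₀ + at → t = (3 − 0) / 0.7 = 4.29 s
v² = v₀² + 2aΔx → Δx = (3² − 0²)/(2·0.7) = 6.43 m

Phase 2 (constant speed): v₀ = 3.00 m/s, a = 0 m/s².
v = v₀ + at = 3.00 + (0)(14.5) = 3.00 m/s
Δx = v₀t + ½at² = 3.00·14.5 + 0.5·0·14.5² = 43.5 m

Phase 3 (decelerating): v₀ = 3.00 m/s, a = -1.8 m/s².
v = v₀ + at → t = (0 − 3.00) / -1.8 = 1.67 s
v² = v₀² + 2aΔx → Δx = (0² − 3.00²)/(2·-1.8) = 2.50 m
Total time = 4.29 + 14.5 + 1.67 = 20.5 s

20.5 s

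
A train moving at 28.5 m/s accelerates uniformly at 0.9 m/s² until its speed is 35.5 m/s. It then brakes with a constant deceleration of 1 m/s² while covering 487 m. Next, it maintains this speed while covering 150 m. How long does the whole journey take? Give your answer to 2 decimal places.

Phase 1 (accelerating): v₀ = 28.5 m/s, a = 0.9 m/s².
v = v₀ + at → t = (35.5 − 28.5) / 0.9 = 7.78 s
v² = v₀² + 2aΔx → Δx = (35.5² − 28.5²)/(2·0.9) = 249 m

Phase 2 (decelerating): v₀ = 35.5 m/s, a = -1 m/s².
v² = v₀² + 2aΔx = 35.5² + 2·-1·487 = 286 → v = 16.9 m/s
t = (v − v₀)/a = (16.9 − 35.5)/-1 = 18.6 s

Phase 3 (constant speed): v₀ = 16.9 m/s, a = 0 m/s².
Constant speed: t = d/v = 150/16.9 = 8.87 s
Total time = 7.78 + 18.6 + 8.87 = 35.2 s

35.22 s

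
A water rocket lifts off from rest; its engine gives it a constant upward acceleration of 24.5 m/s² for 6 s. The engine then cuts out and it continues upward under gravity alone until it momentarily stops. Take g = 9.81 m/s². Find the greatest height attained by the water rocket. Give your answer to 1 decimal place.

1542.4 m

Phase 1 (powered ascent): v₀ = 0 m/s, a = 24.5 m/s².
v = v₀ + at = 0 + (24.5)(6) = 147 m/s
Δx = v₀t + ½at² = 0·6 + 0.5·24.5·6² = 441 m

Phase 2 (coasting upward): v₀ = 147 m/s, a = -9.81 m/s².
v = v₀ + at → t = (0 − 147) / -9.81 = 15.0 s
v² = v₀² + 2aΔx → Δx = (0² − 147²)/(2·-9.81) = 1100 m
Maximum height = 441 + 1100 = 1540 m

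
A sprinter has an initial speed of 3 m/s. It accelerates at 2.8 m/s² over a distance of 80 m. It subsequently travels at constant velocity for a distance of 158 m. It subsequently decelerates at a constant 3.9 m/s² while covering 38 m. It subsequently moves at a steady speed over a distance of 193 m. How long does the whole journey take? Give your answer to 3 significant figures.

Phase 1 (accelerating): v₀ = 3.00 m/s, a = 2.8 m/s².
v² = v₀² + 2aΔx = 3.00² + 2·2.8·80 = 457 → v = 21.4 m/s
t = (v − v₀)/a = (21.4 − 3.00)/2.8 = 6.56 s

Phase 2 (constant speed): v₀ = 21.4 m/s, a = 0 m/s².
Constant speed: t = d/v = 158/21.4 = 7.39 s

Phase 3 (decelerating): v₀ = 21.4 m/s, a = -3.9 m/s².
v² = v₀² + 2aΔx = 21.4² + 2·-3.9·38 = 161 → v = 12.7 m/s
t = (v − v₀)/a = (12.7 − 21.4)/-3.9 = 2.23 s

Phase 4 (constant speed): v₀ = 12.7 m/s, a = 0 m/s².
Constant speed: t = d/v = 193/12.7 = 15.2 s
Total time = 6.56 + 7.39 + 2.23 + 15.2 = 31.4 s

31.4 s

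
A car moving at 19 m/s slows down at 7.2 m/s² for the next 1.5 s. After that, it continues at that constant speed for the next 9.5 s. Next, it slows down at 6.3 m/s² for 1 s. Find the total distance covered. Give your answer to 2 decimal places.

103.35 m

Phase 1 (decelerating): v₀ = 19.0 m/s, a = -7.2 m/s².
v = v₀ + at = 19.0 + (-7.2)(1.5) = 8.20 m/s
Δx = v₀t + ½at² = 19.0·1.5 + 0.5·-7.2·1.5² = 20.4 m

Phase 2 (constant speed): v₀ = 8.20 m/s, a = 0 m/s².
v = v₀ + at = 8.20 + (0)(9.5) = 8.20 m/s
Δx = v₀t + ½at² = 8.20·9.5 + 0.5·0·9.5² = 77.9 m

Phase 3 (decelerating): v₀ = 8.20 m/s, a = -6.3 m/s².
v = v₀ + at = 8.20 + (-6.3)(1) = 1.90 m/s
Δx = v₀t + ½at² = 8.20·1 + 0.5·-6.3·1² = 5.05 m
Total distance = 20.4 + 77.9 + 5.05 = 103 m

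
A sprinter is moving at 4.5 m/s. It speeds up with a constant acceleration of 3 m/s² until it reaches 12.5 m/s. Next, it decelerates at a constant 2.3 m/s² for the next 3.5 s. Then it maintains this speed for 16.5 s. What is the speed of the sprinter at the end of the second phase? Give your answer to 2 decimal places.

Phase 1 (accelerating): v₀ = 4.50 m/s, a = 3 m/s².
v = v₀ + at → t = (12.5 − 4.50) / 3 = 2.67 s
v² = v₀² + 2aΔx → Δx = (12.5² − 4.50²)/(2·3) = 22.7 m

Phase 2 (decelerating): v₀ = 12.5 m/s, a = -2.3 m/s².
v = v₀ + at = 12.5 + (-2.3)(3.5) = 4.45 m/s
Δx = v₀t + ½at² = 12.5·3.5 + 0.5·-2.3·3.5² = 29.7 m
Speed at end of phase 2 = 4.45 m/s

4.45 m/s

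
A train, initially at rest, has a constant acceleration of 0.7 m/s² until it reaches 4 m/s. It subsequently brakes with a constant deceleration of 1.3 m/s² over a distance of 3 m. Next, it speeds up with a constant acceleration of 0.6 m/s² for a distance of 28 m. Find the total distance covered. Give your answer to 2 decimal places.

Phase 1 (accelerating): v₀ = 0 m/s, a = 0.7 m/s².
v = v₀ + at → t = (4 − 0) / 0.7 = 5.71 s
v² = v₀² + 2aΔx → Δx = (4² − 0²)/(2·0.7) = 11.4 m

Phase 2 (decelerating): v₀ = 4.00 m/s, a = -1.3 m/s².
v² = v₀² + 2aΔx = 4.00² + 2·-1.3·3 = 8.20 → v = 2.86 m/s
t = (v − v₀)/a = (2.86 − 4.00)/-1.3 = 0.874 s

Phase 3 (accelerating): v₀ = 2.86 m/s, a = 0.6 m/s².
v² = v₀² + 2aΔx = 2.86² + 2·0.6·28 = 41.8 → v = 6.47 m/s
t = (v − v₀)/a = (6.47 − 2.86)/0.6 = 6.00 s
Total distance = 11.4 + 3.00 + 28.0 = 42.4 m

42.43 m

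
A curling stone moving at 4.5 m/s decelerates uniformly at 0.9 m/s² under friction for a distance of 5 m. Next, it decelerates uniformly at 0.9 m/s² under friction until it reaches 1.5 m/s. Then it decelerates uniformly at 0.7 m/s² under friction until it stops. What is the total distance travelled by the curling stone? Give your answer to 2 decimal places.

Phase 1 (decelerating): v₀ = 4.50 m/s, a = -0.9 m/s².
v² = v₀² + 2aΔx = 4.50² + 2·-0.9·5 = 11.2 → v = 3.35 m/s
t = (v − v₀)/a = (3.35 − 4.50)/-0.9 = 1.27 s

Phase 2 (decelerating): v₀ = 3.35 m/s, a = -0.9 m/s².
v = v₀ + at → t = (1.5 − 3.35) / -0.9 = 2.06 s
v² = v₀² + 2aΔx → Δx = (1.5² − 3.35²)/(2·-0.9) = 5.00 m

Phase 3 (decelerating): v₀ = 1.50 m/s, a = -0.7 m/s².
v = v₀ + at → t = (0 − 1.50) / -0.7 = 2.14 s
v² = v₀² + 2aΔx → Δx = (0² − 1.50²)/(2·-0.7) = 1.61 m
Total distance = 5.00 + 5.00 + 1.61 = 11.6 m

11.61 m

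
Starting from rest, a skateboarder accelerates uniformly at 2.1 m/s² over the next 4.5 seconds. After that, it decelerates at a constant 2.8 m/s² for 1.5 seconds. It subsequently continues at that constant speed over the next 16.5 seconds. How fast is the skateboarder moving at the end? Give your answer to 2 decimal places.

Phase 1 (accelerating): v₀ = 0 m/s, a = 2.1 m/s².
v = v₀ + at = 0 + (2.1)(4.5) = 9.45 m/s
Δx = v₀t + ½at² = 0·4.5 + 0.5·2.1·4.5² = 21.3 m

Phase 2 (decelerating): v₀ = 9.45 m/s, a = -2.8 m/s².
v = v₀ + at = 9.45 + (-2.8)(1.5) = 5.25 m/s
Δx = v₀t + ½at² = 9.45·1.5 + 0.5·-2.8·1.5² = 11.0 m

Phase 3 (constant speed): v₀ = 5.25 m/s, a = 0 m/s².
v = v₀ + at = 5.25 + (0)(16.5) = 5.25 m/s
Δx = v₀t + ½at² = 5.25·16.5 + 0.5·0·16.5² = 86.6 m
Final speed = 5.25 m/s

5.25 m/s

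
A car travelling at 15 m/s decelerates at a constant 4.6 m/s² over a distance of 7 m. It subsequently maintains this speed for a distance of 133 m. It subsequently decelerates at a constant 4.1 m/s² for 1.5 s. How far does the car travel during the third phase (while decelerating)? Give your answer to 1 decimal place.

Phase 1 (decelerating): v₀ = 15.0 m/s, a = -4.6 m/s².
v² = v₀² + 2aΔx = 15.0² + 2·-4.6·7 = 161 → v = 12.7 m/s
t = (v − v₀)/a = (12.7 − 15.0)/-4.6 = 0.506 s

Phase 2 (constant speed): v₀ = 12.7 m/s, a = 0 m/s².
Constant speed: t = d/v = 133/12.7 = 10.5 s

Phase 3 (decelerating): v₀ = 12.7 m/s, a = -4.1 m/s².
v = v₀ + at = 12.7 + (-4.1)(1.5) = 6.52 m/s
Δx = v₀t + ½at² = 12.7·1.5 + 0.5·-4.1·1.5² = 14.4 m
Distance in phase 3 = 14.4 m

14.4 m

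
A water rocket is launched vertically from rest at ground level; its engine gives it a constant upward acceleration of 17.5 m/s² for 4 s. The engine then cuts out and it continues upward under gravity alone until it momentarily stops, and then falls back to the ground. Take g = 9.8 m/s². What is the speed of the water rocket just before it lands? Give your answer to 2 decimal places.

87.43 m/s

Phase 1 (powered ascent): v₀ = 0 m/s, a = 17.5 m/s².
v = v₀ + at = 0 + (17.5)(4) = 70.0 m/s
Δx = v₀t + ½at² = 0·4 + 0.5·17.5·4² = 140 m

Phase 2 (coasting upward): v₀ = 70.0 m/s, a = -9.8 m/s².
v = v₀ + at → t = (0 − 70.0) / -9.8 = 7.14 s
v² = v₀² + 2aΔx → Δx = (0² − 70.0²)/(2·-9.8) = 250 m

Phase 3 (free fall): v₀ = 0 m/s, a = -9.8 m/s².
Falls 390 m from rest: t = √(2·390/9.8) = 8.92 s; v = g·t = 87.4 m/s.
Impact speed = 87.4 m/s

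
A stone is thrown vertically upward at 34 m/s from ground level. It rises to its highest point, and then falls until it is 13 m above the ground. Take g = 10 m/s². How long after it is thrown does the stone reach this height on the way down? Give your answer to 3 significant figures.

6.39 s

Phase 1 (rising): v₀ = 34.0 m/s, a = -10 m/s².
v = v₀ + at → t = (0 − 34.0) / -10 = 3.40 s
v² = v₀² + 2aΔx → Δx = (0² − 34.0²)/(2·-10) = 57.8 m

Phase 2 (falling): v₀ = 0 m/s, a = -10 m/s².
Falls 44.8 m from rest: t = √(2·44.8/10) = 2.99 s; v = g·t = 29.9 m/s.
Total time = 3.40 + 2.99 = 6.39 s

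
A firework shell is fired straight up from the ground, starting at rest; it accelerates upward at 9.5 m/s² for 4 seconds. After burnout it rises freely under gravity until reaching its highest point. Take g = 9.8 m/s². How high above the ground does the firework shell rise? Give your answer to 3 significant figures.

150 m

Phase 1 (powered ascent): v₀ = 0 m/s, a = 9.5 m/s².
v = v₀ + at = 0 + (9.5)(4) = 38.0 m/s
Δx = v₀t + ½at² = 0·4 + 0.5·9.5·4² = 76.0 m

Phase 2 (coasting upward): v₀ = 38.0 m/s, a = -9.8 m/s².
v = v₀ + at → t = (0 − 38.0) / -9.8 = 3.88 s
v² = v₀² + 2aΔx → Δx = (0² − 38.0²)/(2·-9.8) = 73.7 m
Maximum height = 76.0 + 73.7 = 150 m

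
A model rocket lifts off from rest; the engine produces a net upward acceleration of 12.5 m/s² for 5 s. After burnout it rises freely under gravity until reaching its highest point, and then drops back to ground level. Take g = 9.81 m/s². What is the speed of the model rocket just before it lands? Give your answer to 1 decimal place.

Phase 1 (powered ascent): v₀ = 0 m/s, a = 12.5 m/s².
v = v₀ + at = 0 + (12.5)(5) = 62.5 m/s
Δx = v₀t + ½at² = 0·5 + 0.5·12.5·5² = 156 m

Phase 2 (coasting upward): v₀ = 62.5 m/s, a = -9.81 m/s².
v = v₀ + at → t = (0 − 62.5) / -9.81 = 6.37 s
v² = v₀² + 2aΔx → Δx = (0² − 62.5²)/(2·-9.81) = 199 m

Phase 3 (free fall): v₀ = 0 m/s, a = -9.81 m/s².
Falls 355 m from rest: t = √(2·355/9.81) = 8.51 s; v = g·t = 83.5 m/s.
Impact speed = 83.5 m/s

83.5 m/s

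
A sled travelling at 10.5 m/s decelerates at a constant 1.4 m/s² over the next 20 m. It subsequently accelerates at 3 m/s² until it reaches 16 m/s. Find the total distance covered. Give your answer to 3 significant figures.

Phase 1 (decelerating): v₀ = 10.5 m/s, a = -1.4 m/s².
v² = v₀² + 2aΔx = 10.5² + 2·-1.4·20 = 54.2 → v = 7.37 m/s
t = (v − v₀)/a = (7.37 − 10.5)/-1.4 = 2.24 s

Phase 2 (accelerating): v₀ = 7.37 m/s, a = 3 m/s².
v = v₀ + at → t = (16 − 7.37) / 3 = 2.88 s
v² = v₀² + 2aΔx → Δx = (16² − 7.37²)/(2·3) = 33.6 m
Total distance = 20.0 + 33.6 = 53.6 m

53.6 m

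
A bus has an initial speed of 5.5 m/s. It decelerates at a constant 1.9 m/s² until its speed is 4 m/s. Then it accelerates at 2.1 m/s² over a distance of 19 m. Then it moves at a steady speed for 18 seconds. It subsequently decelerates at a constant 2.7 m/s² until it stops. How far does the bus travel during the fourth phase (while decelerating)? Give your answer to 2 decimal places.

Phase 1 (decelerating): v₀ = 5.50 m/s, a = -1.9 m/s².
v = v₀ + at → t = (4 − 5.50) / -1.9 = 0.789 s
v² = v₀² + 2aΔx → Δx = (4² − 5.50²)/(2·-1.9) = 3.75 m

Phase 2 (accelerating): v₀ = 4.00 m/s, a = 2.1 m/s².
v² = v₀² + 2aΔx = 4.00² + 2·2.1·19 = 95.8 → v = 9.79 m/s
t = (v − v₀)/a = (9.79 − 4.00)/2.1 = 2.76 s

Phase 3 (constant speed): v₀ = 9.79 m/s, a = 0 m/s².
v = v₀ + at = 9.79 + (0)(18) = 9.79 m/s
Δx = v₀t + ½at² = 9.79·18 + 0.5·0·18² = 176 m

Phase 4 (decelerating): v₀ = 9.79 m/s, a = -2.7 m/s².
v = v₀ + at → t = (0 − 9.79) / -2.7 = 3.63 s
v² = v₀² + 2aΔx → Δx = (0² − 9.79²)/(2·-2.7) = 17.7 m
Distance in phase 4 = 17.7 m

17.74 m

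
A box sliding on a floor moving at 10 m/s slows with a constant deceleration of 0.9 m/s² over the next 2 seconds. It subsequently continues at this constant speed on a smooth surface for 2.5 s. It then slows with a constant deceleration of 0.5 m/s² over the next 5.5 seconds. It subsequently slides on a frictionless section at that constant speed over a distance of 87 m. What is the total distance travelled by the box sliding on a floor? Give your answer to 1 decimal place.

163.2 m

Phase 1 (decelerating): v₀ = 10.0 m/s, a = -0.9 m/s².
v = v₀ + at = 10.0 + (-0.9)(2) = 8.20 m/s
Δx = v₀t + ½at² = 10.0·2 + 0.5·-0.9·2² = 18.2 m

Phase 2 (constant speed): v₀ = 8.20 m/s, a = 0 m/s².
v = v₀ + at = 8.20 + (0)(2.5) = 8.20 m/s
Δx = v₀t + ½at² = 8.20·2.5 + 0.5·0·2.5² = 20.5 m

Phase 3 (decelerating): v₀ = 8.20 m/s, a = -0.5 m/s².
v = v₀ + at = 8.20 + (-0.5)(5.5) = 5.45 m/s
Δx = v₀t + ½at² = 8.20·5.5 + 0.5·-0.5·5.5² = 37.5 m

Phase 4 (constant speed): v₀ = 5.45 m/s, a = 0 m/s².
Constant speed: t = d/v = 87/5.45 = 16.0 s
Total distance = 18.2 + 20.5 + 37.5 + 87.0 = 163 m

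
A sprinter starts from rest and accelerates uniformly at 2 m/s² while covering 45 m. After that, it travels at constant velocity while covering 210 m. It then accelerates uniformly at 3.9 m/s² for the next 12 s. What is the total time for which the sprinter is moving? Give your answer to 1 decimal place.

Phase 1 (accelerating): v₀ = 0 m/s, a = 2 m/s².
v² = v₀² + 2aΔx = 0² + 2·2·45 = 180 → v = 13.4 m/s
t = (v − v₀)/a = (13.4 − 0)/2 = 6.71 s

Phase 2 (constant speed): v₀ = 13.4 m/s, a = 0 m/s².
Constant speed: t = d/v = 210/13.4 = 15.7 s

Phase 3 (accelerating): v₀ = 13.4 m/s, a = 3.9 m/s².
v = v₀ + at = 13.4 + (3.9)(12) = 60.2 m/s
Δx = v₀t + ½at² = 13.4·12 + 0.5·3.9·12² = 442 m
Total time = 6.71 + 15.7 + 12.0 = 34.4 s

34.4 s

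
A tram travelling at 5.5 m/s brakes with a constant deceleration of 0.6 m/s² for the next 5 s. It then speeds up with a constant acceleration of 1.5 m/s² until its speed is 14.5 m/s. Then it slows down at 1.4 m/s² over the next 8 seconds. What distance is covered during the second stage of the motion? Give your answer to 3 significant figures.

68.0 m

Phase 1 (decelerating): v₀ = 5.50 m/s, a = -0.6 m/s².
v = v₀ + at = 5.50 + (-0.6)(5) = 2.50 m/s
Δx = v₀t + ½at² = 5.50·5 + 0.5·-0.6·5² = 20.0 m

Phase 2 (accelerating): v₀ = 2.50 m/s, a = 1.5 m/s².
v = v₀ + at → t = (14.5 − 2.50) / 1.5 = 8.00 s
v² = v₀² + 2aΔx → Δx = (14.5² − 2.50²)/(2·1.5) = 68.0 m
Distance in phase 2 = 68.0 m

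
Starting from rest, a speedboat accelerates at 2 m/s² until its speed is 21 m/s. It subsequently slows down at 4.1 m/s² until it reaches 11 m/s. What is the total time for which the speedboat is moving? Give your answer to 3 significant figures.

Phase 1 (accelerating): v₀ = 0 m/s, a = 2 m/s².
v = v₀ + at → t = (21 − 0) / 2 = 10.5 s
v² = v₀² + 2aΔx → Δx = (21² − 0²)/(2·2) = 110 m

Phase 2 (decelerating): v₀ = 21.0 m/s, a = -4.1 m/s².
v = v₀ + at → t = (11 − 21.0) / -4.1 = 2.44 s
v² = v₀² + 2aΔx → Δx = (11² − 21.0²)/(2·-4.1) = 39.0 m
Total time = 10.5 + 2.44 = 12.9 s

12.9 s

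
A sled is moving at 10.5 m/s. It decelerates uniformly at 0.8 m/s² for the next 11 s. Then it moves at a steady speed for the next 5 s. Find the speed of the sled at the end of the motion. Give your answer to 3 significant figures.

Phase 1 (decelerating): v₀ = 10.5 m/s, a = -0.8 m/s².
v = v₀ + at = 10.5 + (-0.8)(11) = 1.70 m/s
Δx = v₀t + ½at² = 10.5·11 + 0.5·-0.8·11² = 67.1 m

Phase 2 (constant speed): v₀ = 1.70 m/s, a = 0 m/s².
v = v₀ + at = 1.70 + (0)(5) = 1.70 m/s
Δx = v₀t + ½at² = 1.70·5 + 0.5·0·5² = 8.50 m
Final speed = 1.70 m/s

1.70 m/s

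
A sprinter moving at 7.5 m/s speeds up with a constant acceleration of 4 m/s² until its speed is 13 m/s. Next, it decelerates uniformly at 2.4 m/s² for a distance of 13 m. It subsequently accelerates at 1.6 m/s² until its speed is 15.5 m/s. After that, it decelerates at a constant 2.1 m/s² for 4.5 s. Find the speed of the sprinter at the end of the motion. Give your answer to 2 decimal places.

Phase 1 (accelerating): v₀ = 7.50 m/s, a = 4 m/s².
v = v₀ + at → t = (13 − 7.50) / 4 = 1.38 s
v² = v₀² + 2aΔx → Δx = (13² − 7.50²)/(2·4) = 14.1 m

Phase 2 (decelerating): v₀ = 13.0 m/s, a = -2.4 m/s².
v² = v₀² + 2aΔx = 13.0² + 2·-2.4·13 = 107 → v = 10.3 m/s
t = (v − v₀)/a = (10.3 − 13.0)/-2.4 = 1.11 s

Phase 3 (accelerating): v₀ = 10.3 m/s, a = 1.6 m/s².
v = v₀ + at → t = (15.5 − 10.3) / 1.6 = 3.23 s
v² = v₀² + 2aΔx → Δx = (15.5² − 10.3²)/(2·1.6) = 41.8 m

Phase 4 (decelerating): v₀ = 15.5 m/s, a = -2.1 m/s².
v = v₀ + at = 15.5 + (-2.1)(4.5) = 6.05 m/s
Δx = v₀t + ½at² = 15.5·4.5 + 0.5·-2.1·4.5² = 48.5 m
Final speed = 6.05 m/s

6.05 m/s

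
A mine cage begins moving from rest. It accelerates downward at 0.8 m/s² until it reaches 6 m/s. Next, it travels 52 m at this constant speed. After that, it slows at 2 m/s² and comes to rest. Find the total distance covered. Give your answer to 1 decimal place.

Phase 1 (accelerating): v₀ = 0 m/s, a = 0.8 m/s².
v = v₀ + at → t = (6 − 0) / 0.8 = 7.50 s
v² = v₀² + 2aΔx → Δx = (6² − 0²)/(2·0.8) = 22.5 m

Phase 2 (constant speed): v₀ = 6.00 m/s, a = 0 m/s².
Constant speed: t = d/v = 52/6.00 = 8.67 s

Phase 3 (decelerating): v₀ = 6.00 m/s, a = -2 m/s².
v = v₀ + at → t = (0 − 6.00) / -2 = 3.00 s
v² = v₀² + 2aΔx → Δx = (0² − 6.00²)/(2·-2) = 9.00 m
Total distance = 22.5 + 52.0 + 9.00 = 83.5 m

83.5 m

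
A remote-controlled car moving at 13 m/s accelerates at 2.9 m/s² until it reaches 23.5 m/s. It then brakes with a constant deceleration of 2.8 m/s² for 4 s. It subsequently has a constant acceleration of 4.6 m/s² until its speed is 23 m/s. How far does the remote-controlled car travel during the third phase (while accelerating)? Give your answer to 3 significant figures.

41.1 m

Phase 1 (accelerating): v₀ = 13.0 m/s, a = 2.9 m/s².
v = v₀ + at → t = (23.5 − 13.0) / 2.9 = 3.62 s
v² = v₀² + 2aΔx → Δx = (23.5² − 13.0²)/(2·2.9) = 66.1 m

Phase 2 (decelerating): v₀ = 23.5 m/s, a = -2.8 m/s².
v = v₀ + at = 23.5 + (-2.8)(4) = 12.3 m/s
Δx = v₀t + ½at² = 23.5·4 + 0.5·-2.8·4² = 71.6 m

Phase 3 (accelerating): v₀ = 12.3 m/s, a = 4.6 m/s².
v = v₀ + at → t = (23 − 12.3) / 4.6 = 2.33 s
v² = v₀² + 2aΔx → Δx = (23² − 12.3²)/(2·4.6) = 41.1 m
Distance in phase 3 = 41.1 m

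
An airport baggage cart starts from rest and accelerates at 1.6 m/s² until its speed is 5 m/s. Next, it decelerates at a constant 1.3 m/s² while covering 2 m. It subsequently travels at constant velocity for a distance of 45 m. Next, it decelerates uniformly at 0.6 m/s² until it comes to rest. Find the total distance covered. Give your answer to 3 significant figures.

Phase 1 (accelerating): v₀ = 0 m/s, a = 1.6 m/s².
v = v₀ + at → t = (5 − 0) / 1.6 = 3.12 s
v² = v₀² + 2aΔx → Δx = (5² − 0²)/(2·1.6) = 7.81 m

Phase 2 (decelerating): v₀ = 5.00 m/s, a = -1.3 m/s².
v² = v₀² + 2aΔx = 5.00² + 2·-1.3·2 = 19.8 → v = 4.45 m/s
t = (v − v₀)/a = (4.45 − 5.00)/-1.3 = 0.423 s

Phase 3 (constant speed): v₀ = 4.45 m/s, a = 0 m/s².
Constant speed: t = d/v = 45/4.45 = 10.1 s

Phase 4 (decelerating): v₀ = 4.45 m/s, a = -0.6 m/s².
v = v₀ + at → t = (0 − 4.45) / -0.6 = 7.42 s
v² = v₀² + 2aΔx → Δx = (0² − 4.45²)/(2·-0.6) = 16.5 m
Total distance = 7.81 + 2.00 + 45.0 + 16.5 = 71.3 m

71.3 m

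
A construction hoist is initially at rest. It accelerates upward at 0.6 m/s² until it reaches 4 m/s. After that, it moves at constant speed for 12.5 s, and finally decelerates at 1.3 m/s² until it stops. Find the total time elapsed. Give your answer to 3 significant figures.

22.2 s

Phase 1 (accelerating): v₀ = 0 m/s, a = 0.6 m/s².
v = v₀ + at → t = (4 − 0) / 0.6 = 6.67 s
v² = v₀² + 2aΔx → Δx = (4² − 0²)/(2·0.6) = 13.3 m

Phase 2 (constant speed): v₀ = 4.00 m/s, a = 0 m/s².
v = v₀ + at = 4.00 + (0)(12.5) = 4.00 m/s
Δx = v₀t + ½at² = 4.00·12.5 + 0.5·0·12.5² = 50.0 m

Phase 3 (decelerating): v₀ = 4.00 m/s, a = -1.3 m/s².
v = v₀ + at → t = (0 − 4.00) / -1.3 = 3.08 s
v² = v₀² + 2aΔx → Δx = (0² − 4.00²)/(2·-1.3) = 6.15 m
Total time = 6.67 + 12.5 + 3.08 = 22.2 s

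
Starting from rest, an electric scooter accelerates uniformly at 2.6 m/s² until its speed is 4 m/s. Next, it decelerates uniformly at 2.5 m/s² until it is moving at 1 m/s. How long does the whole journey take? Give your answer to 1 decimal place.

Phase 1 (accelerating): v₀ = 0 m/s, a = 2.6 m/s².
v = v₀ + at → t = (4 − 0) / 2.6 = 1.54 s
v² = v₀² + 2aΔx → Δx = (4² − 0²)/(2·2.6) = 3.08 m

Phase 2 (decelerating): v₀ = 4.00 m/s, a = -2.5 m/s².
v = v₀ + at → t = (1 − 4.00) / -2.5 = 1.20 s
v² = v₀² + 2aΔx → Δx = (1² − 4.00²)/(2·-2.5) = 3.00 m
Total time = 1.54 + 1.20 = 2.74 s

2.7 s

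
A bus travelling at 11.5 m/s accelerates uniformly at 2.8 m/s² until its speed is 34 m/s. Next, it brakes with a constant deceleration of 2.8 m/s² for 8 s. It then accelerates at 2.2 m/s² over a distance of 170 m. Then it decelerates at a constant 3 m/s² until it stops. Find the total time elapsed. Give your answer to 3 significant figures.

Phase 1 (accelerating): v₀ = 11.5 m/s, a = 2.8 m/s².
v = v₀ + at → t = (34 − 11.5) / 2.8 = 8.04 s
v² = v₀² + 2aΔx → Δx = (34² − 11.5²)/(2·2.8) = 183 m

Phase 2 (decelerating): v₀ = 34.0 m/s, a = -2.8 m/s².
v = v₀ + at = 34.0 + (-2.8)(8) = 11.6 m/s
Δx = v₀t + ½at² = 34.0·8 + 0.5·-2.8·8² = 182 m

Phase 3 (accelerating): v₀ = 11.6 m/s, a = 2.2 m/s².
v² = v₀² + 2aΔx = 11.6² + 2·2.2·170 = 883 → v = 29.7 m/s
t = (v − v₀)/a = (29.7 − 11.6)/2.2 = 8.23 s

Phase 4 (decelerating): v₀ = 29.7 m/s, a = -3 m/s².
v = v₀ + at → t = (0 − 29.7) / -3 = 9.90 s
v² = v₀² + 2aΔx → Δx = (0² − 29.7²)/(2·-3) = 147 m
Total time = 8.04 + 8.00 + 8.23 + 9.90 = 34.2 s

34.2 s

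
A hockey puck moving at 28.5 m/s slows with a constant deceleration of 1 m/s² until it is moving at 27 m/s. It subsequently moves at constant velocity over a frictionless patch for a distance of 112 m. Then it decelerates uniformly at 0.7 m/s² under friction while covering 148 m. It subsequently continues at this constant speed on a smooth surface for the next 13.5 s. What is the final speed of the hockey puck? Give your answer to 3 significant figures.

22.8 m/s

Phase 1 (decelerating): v₀ = 28.5 m/s, a = -1 m/s².
v = v₀ + at → t = (27 − 28.5) / -1 = 1.50 s
v² = v₀² + 2aΔx → Δx = (27² − 28.5²)/(2·-1) = 41.6 m

Phase 2 (constant speed): v₀ = 27.0 m/s, a = 0 m/s².
Constant speed: t = d/v = 112/27.0 = 4.15 s

Phase 3 (decelerating): v₀ = 27.0 m/s, a = -0.7 m/s².
v² = v₀² + 2aΔx = 27.0² + 2·-0.7·148 = 522 → v = 22.8 m/s
t = (v − v₀)/a = (22.8 − 27.0)/-0.7 = 5.94 s

Phase 4 (constant speed): v₀ = 22.8 m/s, a = 0 m/s².
v = v₀ + at = 22.8 + (0)(13.5) = 22.8 m/s
Δx = v₀t + ½at² = 22.8·13.5 + 0.5·0·13.5² = 308 m
Final speed = 22.8 m/s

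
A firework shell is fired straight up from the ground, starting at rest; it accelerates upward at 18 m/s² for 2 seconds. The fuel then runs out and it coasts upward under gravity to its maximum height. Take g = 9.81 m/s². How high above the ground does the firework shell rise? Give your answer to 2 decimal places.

Phase 1 (powered ascent): v₀ = 0 m/s, a = 18 m/s².
v = v₀ + at = 0 + (18)(2) = 36.0 m/s
Δx = v₀t + ½at² = 0·2 + 0.5·18·2² = 36.0 m

Phase 2 (coasting upward): v₀ = 36.0 m/s, a = -9.81 m/s².
v = v₀ + at → t = (0 − 36.0) / -9.81 = 3.67 s
v² = v₀² + 2aΔx → Δx = (0² − 36.0²)/(2·-9.81) = 66.1 m
Maximum height = 36.0 + 66.1 = 102 m

102.06 m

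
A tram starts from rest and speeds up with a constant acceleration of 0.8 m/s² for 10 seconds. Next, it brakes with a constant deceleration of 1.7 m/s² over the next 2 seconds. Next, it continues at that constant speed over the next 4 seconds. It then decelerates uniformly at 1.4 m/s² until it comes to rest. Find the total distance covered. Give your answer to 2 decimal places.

Phase 1 (accelerating): v₀ = 0 m/s, a = 0.8 m/s².
v = v₀ + at = 0 + (0.8)(10) = 8.00 m/s
Δx = v₀t + ½at² = 0·10 + 0.5·0.8·10² = 40.0 m

Phase 2 (decelerating): v₀ = 8.00 m/s, a = -1.7 m/s².
v = v₀ + at = 8.00 + (-1.7)(2) = 4.60 m/s
Δx = v₀t + ½at² = 8.00·2 + 0.5·-1.7·2² = 12.6 m

Phase 3 (constant speed): v₀ = 4.60 m/s, a = 0 m/s².
v = v₀ + at = 4.60 + (0)(4) = 4.60 m/s
Δx = v₀t + ½at² = 4.60·4 + 0.5·0·4² = 18.4 m

Phase 4 (decelerating): v₀ = 4.60 m/s, a = -1.4 m/s².
v = v₀ + at → t = (0 − 4.60) / -1.4 = 3.29 s
v² = v₀² + 2aΔx → Δx = (0² − 4.60²)/(2·-1.4) = 7.56 m
Total distance = 40.0 + 12.6 + 18.4 + 7.56 = 78.6 m

78.56 m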